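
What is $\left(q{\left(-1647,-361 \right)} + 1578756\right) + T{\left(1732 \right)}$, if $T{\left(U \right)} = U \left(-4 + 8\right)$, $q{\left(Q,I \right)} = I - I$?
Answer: $1585684$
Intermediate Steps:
$q{\left(Q,I \right)} = 0$
$T{\left(U \right)} = 4 U$ ($T{\left(U \right)} = U 4 = 4 U$)
$\left(q{\left(-1647,-361 \right)} + 1578756\right) + T{\left(1732 \right)} = \left(0 + 1578756\right) + 4 \cdot 1732 = 1578756 + 6928 = 1585684$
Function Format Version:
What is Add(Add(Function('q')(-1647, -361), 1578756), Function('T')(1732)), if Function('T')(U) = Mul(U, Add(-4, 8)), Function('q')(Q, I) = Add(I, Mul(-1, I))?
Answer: 1585684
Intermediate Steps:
Function('q')(Q, I) = 0
Function('T')(U) = Mul(4, U) (Function('T')(U) = Mul(U, 4) = Mul(4, U))
Add(Add(Function('q')(-1647, -361), 1578756), Function('T')(1732)) = Add(Add(0, 1578756), Mul(4, 1732)) = Add(1578756, 6928) = 1585684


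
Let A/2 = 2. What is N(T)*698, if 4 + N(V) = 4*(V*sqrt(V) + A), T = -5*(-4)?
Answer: 8376 + 111680*sqrt(5) ≈ 2.5810e+5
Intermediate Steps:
A = 4 (A = 2*2 = 4)
T = 20
N(V) = 12 + 4*V**(3/2) (N(V) = -4 + 4*(V*sqrt(V) + 4) = -4 + 4*(V**(3/2) + 4) = -4 + 4*(4 + V**(3/2)) = -4 + (16 + 4*V**(3/2)) = 12 + 4*V**(3/2))
N(T)*698 = (12 + 4*20**(3/2))*698 = (12 + 4*(40*sqrt(5)))*698 = (12 + 160*sqrt(5))*698 = 8376 + 111680*sqrt(5)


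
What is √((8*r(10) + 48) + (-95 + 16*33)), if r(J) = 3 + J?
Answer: 3*√65 ≈ 24.187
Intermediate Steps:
√((8*r(10) + 48) + (-95 + 16*33)) = √((8*(3 + 10) + 48) + (-95 + 16*33)) = √((8*13 + 48) + (-95 + 528)) = √((104 + 48) + 433) = √(152 + 433) = √585 = 3*√65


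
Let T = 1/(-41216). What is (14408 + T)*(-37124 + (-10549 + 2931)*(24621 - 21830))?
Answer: -6324089149524087/20608 ≈ -3.0688e+11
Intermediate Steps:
T = -1/41216 ≈ -2.4262e-5
(14408 + T)*(-37124 + (-10549 + 2931)*(24621 - 21830)) = (14408 - 1/41216)*(-37124 + (-10549 + 2931)*(24621 - 21830)) = 593840127*(-37124 - 7618*2791)/41216 = 593840127*(-37124 - 21261838)/41216 = (593840127/41216)*(-21298962) = -6324089149524087/20608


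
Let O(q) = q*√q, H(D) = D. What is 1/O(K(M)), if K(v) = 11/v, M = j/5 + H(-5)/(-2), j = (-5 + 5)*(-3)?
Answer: 5*√110/484 ≈ 0.10835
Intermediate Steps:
j = 0 (j = 0*(-3) = 0)
M = 5/2 (M = 0/5 - 5/(-2) = 0*(⅕) - 5*(-½) = 0 + 5/2 = 5/2 ≈ 2.5000)
O(q) = q^(3/2)
1/O(K(M)) = 1/((11/(5/2))^(3/2)) = 1/((11*(⅖))^(3/2)) = 1/((22/5)^(3/2)) = 1/(22*√110/25) = 5*√110/484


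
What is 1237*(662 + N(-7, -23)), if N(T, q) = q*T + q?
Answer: 989600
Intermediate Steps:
N(T, q) = q + T*q (N(T, q) = T*q + q = q + T*q)
1237*(662 + N(-7, -23)) = 1237*(662 - 23*(1 - 7)) = 1237*(662 - 23*(-6)) = 1237*(662 + 138) = 1237*800 = 989600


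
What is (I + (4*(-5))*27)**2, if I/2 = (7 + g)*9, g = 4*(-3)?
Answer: 396900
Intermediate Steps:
g = -12
I = -90 (I = 2*((7 - 12)*9) = 2*(-5*9) = 2*(-45) = -90)
(I + (4*(-5))*27)**2 = (-90 + (4*(-5))*27)**2 = (-90 - 20*27)**2 = (-90 - 540)**2 = (-630)**2 = 396900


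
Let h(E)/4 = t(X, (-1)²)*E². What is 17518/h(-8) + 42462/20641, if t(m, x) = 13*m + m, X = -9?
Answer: 504032617/332898048 ≈ 1.5141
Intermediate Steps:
t(m, x) = 14*m
h(E) = -504*E² (h(E) = 4*((14*(-9))*E²) = 4*(-126*E²) = -504*E²)
17518/h(-8) + 42462/20641 = 17518/((-504*(-8)²)) + 42462/20641 = 17518/((-504*64)) + 42462*(1/20641) = 17518/(-32256) + 42462/20641 = 17518*(-1/32256) + 42462/20641 = -8759/16128 + 42462/20641 = 504032617/332898048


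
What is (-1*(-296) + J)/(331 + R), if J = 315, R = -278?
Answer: 611/53 ≈ 11.528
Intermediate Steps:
(-1*(-296) + J)/(331 + R) = (-1*(-296) + 315)/(331 - 278) = (296 + 315)/53 = 611*(1/53) = 611/53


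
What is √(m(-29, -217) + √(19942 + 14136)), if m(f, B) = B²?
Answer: √(47089 + √34078) ≈ 217.42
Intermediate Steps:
√(m(-29, -217) + √(19942 + 14136)) = √((-217)² + √(19942 + 14136)) = √(47089 + √34078)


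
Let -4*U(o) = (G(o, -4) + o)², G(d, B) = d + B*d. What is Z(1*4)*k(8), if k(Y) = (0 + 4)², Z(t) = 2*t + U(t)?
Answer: -128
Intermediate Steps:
U(o) = -o² (U(o) = -(o*(1 - 4) + o)²/4 = -(o*(-3) + o)²/4 = -(-3*o + o)²/4 = -4*o²/4 = -o²)
Z(t) = -t² + 2*t (Z(t) = 2*t - t² = -t² + 2*t)
k(Y) = 16 (k(Y) = 4² = 16)
Z(1*4)*k(8) = ((1*4)*(2 - 4))*16 = (4*(2 - 1*4))*16 = (4*(2 - 4))*16 = (4*(-2))*16 = -8*16 = -128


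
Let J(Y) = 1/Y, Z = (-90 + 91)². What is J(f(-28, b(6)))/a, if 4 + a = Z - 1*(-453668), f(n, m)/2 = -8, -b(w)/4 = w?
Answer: -1/7258640 ≈ -1.3777e-7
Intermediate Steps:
b(w) = -4*w
f(n, m) = -16 (f(n, m) = 2*(-8) = -16)
Z = 1 (Z = 1² = 1)
a = 453665 (a = -4 + (1 - 1*(-453668)) = -4 + (1 + 453668) = -4 + 453669 = 453665)
J(f(-28, b(6)))/a = 1/(-16*453665) = -1/16*1/453665 = -1/7258640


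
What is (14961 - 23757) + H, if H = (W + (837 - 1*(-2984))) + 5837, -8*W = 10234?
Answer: -1669/4 ≈ -417.25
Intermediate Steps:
W = -5117/4 (W = -1/8*10234 = -5117/4 ≈ -1279.3)
H = 33515/4 (H = (-5117/4 + (837 - 1*(-2984))) + 5837 = (-5117/4 + (837 + 2984)) + 5837 = (-5117/4 + 3821) + 5837 = 10167/4 + 5837 = 33515/4 ≈ 8378.8)
(14961 - 23757) + H = (14961 - 23757) + 33515/4 = -8796 + 33515/4 = -1669/4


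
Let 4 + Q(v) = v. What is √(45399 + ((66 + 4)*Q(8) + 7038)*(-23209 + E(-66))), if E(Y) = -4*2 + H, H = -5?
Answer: I*√169893197 ≈ 13034.0*I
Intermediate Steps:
Q(v) = -4 + v
E(Y) = -13 (E(Y) = -4*2 - 5 = -8 - 5 = -13)
√(45399 + ((66 + 4)*Q(8) + 7038)*(-23209 + E(-66))) = √(45399 + ((66 + 4)*(-4 + 8) + 7038)*(-23209 - 13)) = √(45399 + (70*4 + 7038)*(-23222)) = √(45399 + (280 + 7038)*(-23222)) = √(45399 + 7318*(-23222)) = √(45399 - 169938596) = √(-169893197) = I*√169893197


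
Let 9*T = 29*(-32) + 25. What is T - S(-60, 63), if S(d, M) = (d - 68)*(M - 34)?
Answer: 10835/3 ≈ 3611.7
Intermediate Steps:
S(d, M) = (-68 + d)*(-34 + M)
T = -301/3 (T = (29*(-32) + 25)/9 = (-928 + 25)/9 = (⅑)*(-903) = -301/3 ≈ -100.33)
T - S(-60, 63) = -301/3 - (2312 - 68*63 - 34*(-60) + 63*(-60)) = -301/3 - (2312 - 4284 + 2040 - 3780) = -301/3 - 1*(-3712) = -301/3 + 3712 = 10835/3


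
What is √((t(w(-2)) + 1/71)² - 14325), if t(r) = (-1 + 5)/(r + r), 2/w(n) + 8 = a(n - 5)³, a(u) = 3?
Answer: 5*I*√2815593/71 ≈ 118.17*I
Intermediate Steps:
w(n) = 2/19 (w(n) = 2/(-8 + 3³) = 2/(-8 + 27) = 2/19)
t(r) = 2/r (t(r) = 4/((2*r)) = 4*(1/(2*r)) = 2/r)
√((t(w(-2)) + 1/71)² - 14325) = √((2/(2/19) + 1/71)² - 14325) = √((2*(19/2) + 1/71)² - 14325) = √((19 + 1/71)² - 14325) = √((1350/71)² - 14325) = √(1822500/5041 - 14325) = √(-70389825/5041) = 5*I*√2815593/71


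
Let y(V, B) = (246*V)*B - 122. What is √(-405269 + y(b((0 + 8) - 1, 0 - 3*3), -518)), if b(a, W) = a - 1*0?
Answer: I*√1297387 ≈ 1139.0*I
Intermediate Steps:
b(a, W) = a (b(a, W) = a + 0 = a)
y(V, B) = -122 + 246*B*V (y(V, B) = 246*B*V - 122 = -122 + 246*B*V)
√(-405269 + y(b((0 + 8) - 1, 0 - 3*3), -518)) = √(-405269 + (-122 + 246*(-518)*((0 + 8) - 1))) = √(-405269 + (-122 + 246*(-518)*(8 - 1))) = √(-405269 + (-122 + 246*(-518)*7)) = √(-405269 + (-122 - 891996)) = √(-405269 - 892118) = √(-1297387) = I*√1297387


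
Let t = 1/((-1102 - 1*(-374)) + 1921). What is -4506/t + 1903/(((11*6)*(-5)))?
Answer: -161269913/30 ≈ -5.3757e+6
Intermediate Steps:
t = 1/1193 (t = 1/((-1102 + 374) + 1921) = 1/(-728 + 1921) = 1/1193 ≈ 0.00083822)
-4506/t + 1903/(((11*6)*(-5))) = -4506/1/1193 + 1903/(((11*6)*(-5))) = -4506*1193 + 1903/((66*(-5))) = -5375658 + 1903/(-330) = -5375658 + 1903*(-1/330) = -5375658 - 173/30 = -161269913/30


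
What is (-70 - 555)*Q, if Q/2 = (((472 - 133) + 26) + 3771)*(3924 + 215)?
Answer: -21398630000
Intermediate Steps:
Q = 34237808 (Q = 2*((((472 - 133) + 26) + 3771)*(3924 + 215)) = 2*(((339 + 26) + 3771)*4139) = 2*((365 + 3771)*4139) = 2*(4136*4139) = 2*17118904 = 34237808)
(-70 - 555)*Q = (-70 - 555)*34237808 = -625*34237808 = -21398630000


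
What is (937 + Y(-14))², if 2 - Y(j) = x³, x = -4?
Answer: 1006009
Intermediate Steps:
Y(j) = 66 (Y(j) = 2 - 1*(-4)³ = 2 - 1*(-64) = 2 + 64 = 66)
(937 + Y(-14))² = (937 + 66)² = 1003² = 1006009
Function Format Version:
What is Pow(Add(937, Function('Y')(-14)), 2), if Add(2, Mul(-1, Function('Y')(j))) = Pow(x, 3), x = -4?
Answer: 1006009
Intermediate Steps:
Function('Y')(j) = 66 (Function('Y')(j) = Add(2, Mul(-1, Pow(-4, 3))) = Add(2, Mul(-1, -64)) = Add(2, 64) = 66)
Pow(Add(937, Function('Y')(-14)), 2) = Pow(Add(937, 66), 2) = Pow(1003, 2) = 1006009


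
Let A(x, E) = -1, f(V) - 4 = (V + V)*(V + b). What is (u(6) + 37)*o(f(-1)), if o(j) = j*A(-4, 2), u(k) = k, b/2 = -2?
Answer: -602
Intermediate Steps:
b = -4 (b = 2*(-2) = -4)
f(V) = 4 + 2*V*(-4 + V) (f(V) = 4 + (V + V)*(V - 4) = 4 + (2*V)*(-4 + V) = 4 + 2*V*(-4 + V))
o(j) = -j (o(j) = j*(-1) = -j)
(u(6) + 37)*o(f(-1)) = (6 + 37)*(-(4 - 8*(-1) + 2*(-1)²)) = 43*(-(4 + 8 + 2*1)) = 43*(-(4 + 8 + 2)) = 43*(-1*14) = 43*(-14) = -602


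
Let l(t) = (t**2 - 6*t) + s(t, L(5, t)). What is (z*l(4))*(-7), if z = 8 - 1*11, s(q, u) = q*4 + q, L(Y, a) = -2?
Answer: 252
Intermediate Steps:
s(q, u) = 5*q (s(q, u) = 4*q + q = 5*q)
z = -3 (z = 8 - 11 = -3)
l(t) = t**2 - t (l(t) = (t**2 - 6*t) + 5*t = t**2 - t)
(z*l(4))*(-7) = -12*(-1 + 4)*(-7) = -12*3*(-7) = -3*12*(-7) = -36*(-7) = 252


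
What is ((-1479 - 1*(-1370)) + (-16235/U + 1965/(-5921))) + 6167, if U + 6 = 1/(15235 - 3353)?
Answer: 3699212774493/422114011 ≈ 8763.5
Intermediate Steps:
U = -71291/11882 (U = -6 + 1/(15235 - 3353) = -6 + 1/11882 = -71291/11882 ≈ -5.9999)
((-1479 - 1*(-1370)) + (-16235/U + 1965/(-5921))) + 6167 = ((-1479 - 1*(-1370)) + (-16235/(-71291/11882) + 1965/(-5921))) + 6167 = ((-1479 + 1370) + (-16235*(-11882/71291) + 1965*(-1/5921))) + 6167 = (-109 + (192904270/71291 - 1965/5921)) + 6167 = (-109 + 1142046095855/422114011) + 6167 = 1096035668656/422114011 + 6167 = 3699212774493/422114011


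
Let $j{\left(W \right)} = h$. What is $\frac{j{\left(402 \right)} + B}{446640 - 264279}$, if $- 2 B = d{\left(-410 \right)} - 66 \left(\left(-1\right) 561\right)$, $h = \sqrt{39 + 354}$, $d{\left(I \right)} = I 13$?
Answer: $- \frac{15848}{182361} + \frac{\sqrt{393}}{182361} \approx -0.086796$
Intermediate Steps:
$d{\left(I \right)} = 13 I$
$h = \sqrt{393} \approx 19.824$
$B = -15848$ ($B = - \frac{13 \left(-410\right) - 66 \left(\left(-1\right) 561\right)}{2} = - \frac{-5330 - 66 \left(-561\right)}{2} = - \frac{-5330 - -37026}{2} = - \frac{-5330 + 37026}{2} = \left(- \frac{1}{2}\right) 31696 = -15848$)
$j{\left(W \right)} = \sqrt{393}$
$\frac{j{\left(402 \right)} + B}{446640 - 264279} = \frac{\sqrt{393} - 15848}{446640 - 264279} = \frac{-15848 + \sqrt{393}}{182361} = \left(-15848 + \sqrt{393}\right) \frac{1}{182361} = - \frac{15848}{182361} + \frac{\sqrt{393}}{182361}$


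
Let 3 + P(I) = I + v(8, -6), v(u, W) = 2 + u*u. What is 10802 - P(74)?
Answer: 10665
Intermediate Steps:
v(u, W) = 2 + u**2
P(I) = 63 + I (P(I) = -3 + (I + (2 + 8**2)) = -3 + (I + (2 + 64)) = -3 + (I + 66) = -3 + (66 + I) = 63 + I)
10802 - P(74) = 10802 - (63 + 74) = 10802 - 1*137 = 10802 - 137 = 10665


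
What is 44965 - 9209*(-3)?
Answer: 72592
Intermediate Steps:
44965 - 9209*(-3) = 44965 + 27627 = 72592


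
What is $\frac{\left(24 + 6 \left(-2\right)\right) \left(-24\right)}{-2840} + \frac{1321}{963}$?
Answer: $\frac{503623}{341865} \approx 1.4732$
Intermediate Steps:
$\frac{\left(24 + 6 \left(-2\right)\right) \left(-24\right)}{-2840} + \frac{1321}{963} = \left(24 - 12\right) \left(-24\right) \left(- \frac{1}{2840}\right) + 1321 \cdot \frac{1}{963} = 12 \left(-24\right) \left(- \frac{1}{2840}\right) + \frac{1321}{963} = \left(-288\right) \left(- \frac{1}{2840}\right) + \frac{1321}{963} = \frac{36}{355} + \frac{1321}{963} = \frac{503623}{341865}$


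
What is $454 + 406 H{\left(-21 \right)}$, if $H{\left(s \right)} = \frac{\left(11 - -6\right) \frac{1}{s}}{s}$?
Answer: $\frac{29588}{63} \approx 469.65$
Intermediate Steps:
$H{\left(s \right)} = \frac{17}{s^{2}}$ ($H{\left(s \right)} = \frac{\left(11 + 6\right) \frac{1}{s}}{s} = \frac{17 \frac{1}{s}}{s} = \frac{17}{s^{2}}$)
$454 + 406 H{\left(-21 \right)} = 454 + 406 \cdot \frac{17}{441} = 454 + \frac{986}{63} = \frac{29588}{63}$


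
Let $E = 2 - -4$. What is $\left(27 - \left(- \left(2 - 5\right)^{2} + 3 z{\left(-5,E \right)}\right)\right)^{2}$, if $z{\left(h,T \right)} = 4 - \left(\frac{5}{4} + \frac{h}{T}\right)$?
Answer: $\frac{10201}{16} \approx 637.56$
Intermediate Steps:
$E = 6$ ($E = 2 + 4 = 6$)
$z{\left(h,T \right)} = \frac{11}{4} - \frac{h}{T}$ ($z{\left(h,T \right)} = 4 - \left(5 \cdot \frac{1}{4} + \frac{h}{T}\right) = 4 - \left(\frac{5}{4} + \frac{h}{T}\right) = \frac{11}{4} - \frac{h}{T}$)
$\left(27 - \left(- \left(2 - 5\right)^{2} + 3 z{\left(-5,E \right)}\right)\right)^{2} = \left(27 + \left(\left(2 - 5\right)^{2} - 3 \left(\frac{11}{4} - - \frac{5}{6}\right)\right)\right)^{2} = \left(27 + \left(\left(-3\right)^{2} - 3 \left(\frac{11}{4} - \left(-5\right) \frac{1}{6}\right)\right)\right)^{2} = \left(27 + \left(9 - 3 \left(\frac{11}{4} + \frac{5}{6}\right)\right)\right)^{2} = \left(27 + \left(9 - \frac{43}{4}\right)\right)^{2} = \left(27 - \frac{7}{4}\right)^{2} = \left(\frac{101}{4}\right)^{2} = \frac{10201}{16}$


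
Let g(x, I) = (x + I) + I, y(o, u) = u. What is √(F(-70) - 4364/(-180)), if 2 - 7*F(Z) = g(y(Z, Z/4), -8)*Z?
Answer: I*√3422930/105 ≈ 17.62*I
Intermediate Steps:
g(x, I) = x + 2*I (g(x, I) = (I + x) + I = x + 2*I)
F(Z) = 2/7 - Z*(-16 + Z/4)/7 (F(Z) = 2/7 - (Z/4 + 2*(-8))*Z/7 = 2/7 - (Z*(¼) - 16)*Z/7 = 2/7 - (Z/4 - 16)*Z/7 = 2/7 - (-16 + Z/4)*Z/7 = 2/7 - Z*(-16 + Z/4)/7)
√(F(-70) - 4364/(-180)) = √((2/7 - 1/28*(-70)*(-64 - 70)) - 4364/(-180)) = √((2/7 - 1/28*(-70)*(-134)) - 4364*(-1/180)) = √((2/7 - 335) + 1091/45) = √(-2343/7 + 1091/45) = √(-97798/315) = I*√3422930/105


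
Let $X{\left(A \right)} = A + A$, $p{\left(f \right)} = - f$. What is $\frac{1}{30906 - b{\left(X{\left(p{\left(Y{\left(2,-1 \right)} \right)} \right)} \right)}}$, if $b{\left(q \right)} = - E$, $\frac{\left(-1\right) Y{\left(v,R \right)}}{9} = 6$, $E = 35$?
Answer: $\frac{1}{30941} \approx 3.232 \cdot 10^{-5}$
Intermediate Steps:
$Y{\left(v,R \right)} = -54$ ($Y{\left(v,R \right)} = \left(-9\right) 6 = -54$)
$X{\left(A \right)} = 2 A$
$b{\left(q \right)} = -35$ ($b{\left(q \right)} = \left(-1\right) 35 = -35$)
$\frac{1}{30906 - b{\left(X{\left(p{\left(Y{\left(2,-1 \right)} \right)} \right)} \right)}} = \frac{1}{30906 - -35} = \frac{1}{30906 + 35} = \frac{1}{30941}$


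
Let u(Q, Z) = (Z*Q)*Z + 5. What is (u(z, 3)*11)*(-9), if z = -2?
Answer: 1287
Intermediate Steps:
u(Q, Z) = 5 + Q*Z² (u(Q, Z) = (Q*Z)*Z + 5 = Q*Z² + 5 = 5 + Q*Z²)
(u(z, 3)*11)*(-9) = ((5 - 2*3²)*11)*(-9) = ((5 - 2*9)*11)*(-9) = ((5 - 18)*11)*(-9) = -13*11*(-9) = -143*(-9) = 1287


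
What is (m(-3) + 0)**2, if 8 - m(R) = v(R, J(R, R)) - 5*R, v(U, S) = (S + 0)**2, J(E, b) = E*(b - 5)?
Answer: 339889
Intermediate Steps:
J(E, b) = E*(-5 + b)
v(U, S) = S**2
m(R) = 8 + 5*R - R**2*(-5 + R)**2 (m(R) = 8 - ((R*(-5 + R))**2 - 5*R) = 8 - (R**2*(-5 + R)**2 - 5*R) = 8 - (-5*R + R**2*(-5 + R)**2) = 8 + (5*R - R**2*(-5 + R)**2) = 8 + 5*R - R**2*(-5 + R)**2)
(m(-3) + 0)**2 = ((8 + 5*(-3) - 1*(-3)**2*(-5 - 3)**2) + 0)**2 = ((8 - 15 - 1*9*(-8)**2) + 0)**2 = ((8 - 15 - 1*9*64) + 0)**2 = ((8 - 15 - 576) + 0)**2 = (-583 + 0)**2 = (-583)**2 = 339889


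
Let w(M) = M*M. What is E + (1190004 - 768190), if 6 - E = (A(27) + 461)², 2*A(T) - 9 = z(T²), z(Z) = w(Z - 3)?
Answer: -278789704769/4 ≈ -6.9697e+10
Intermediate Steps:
w(M) = M²
z(Z) = (-3 + Z)² (z(Z) = (Z - 3)² = (-3 + Z)²)
A(T) = 9/2 + (-3 + T²)²/2
E = -278791392025/4 (E = 6 - ((9/2 + (-3 + 27²)²/2) + 461)² = 6 - ((9/2 + (-3 + 729)²/2) + 461)² = 6 - ((9/2 + (½)*726²) + 461)² = 6 - ((9/2 + (½)*527076) + 461)² = 6 - ((9/2 + 263538) + 461)² = 6 - (527085/2 + 461)² = 6 - (528007/2)² = 6 - 1*278791392049/4 = 6 - 278791392049/4 = -278791392025/4 ≈ -6.9698e+10)
E + (1190004 - 768190) = -278791392025/4 + (1190004 - 768190) = -278791392025/4 + 421814 = -278789704769/4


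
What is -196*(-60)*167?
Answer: 1963920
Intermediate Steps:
-196*(-60)*167 = 11760*167 = 1963920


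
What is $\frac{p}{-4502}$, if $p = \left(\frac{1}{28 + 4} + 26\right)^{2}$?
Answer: $- \frac{693889}{4610048} \approx -0.15052$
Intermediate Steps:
$p = \frac{693889}{1024}$ ($p = \left(\frac{1}{32} + 26\right)^{2} = \left(\frac{833}{32}\right)^{2} = \frac{693889}{1024} \approx 677.63$)
$\frac{p}{-4502} = \frac{693889}{1024 \left(-4502\right)} = \frac{693889}{1024} \left(- \frac{1}{4502}\right) = - \frac{693889}{4610048}$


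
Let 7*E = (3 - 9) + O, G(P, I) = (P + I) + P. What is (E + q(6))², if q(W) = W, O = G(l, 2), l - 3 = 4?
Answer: 2704/49 ≈ 55.184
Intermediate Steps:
l = 7 (l = 3 + 4 = 7)
G(P, I) = I + 2*P (G(P, I) = (I + P) + P = I + 2*P)
O = 16 (O = 2 + 2*7 = 2 + 14 = 16)
E = 10/7 (E = ((3 - 9) + 16)/7 = (-6 + 16)/7 = (⅐)*10 = 10/7 ≈ 1.4286)
(E + q(6))² = (10/7 + 6)² = (52/7)² = 2704/49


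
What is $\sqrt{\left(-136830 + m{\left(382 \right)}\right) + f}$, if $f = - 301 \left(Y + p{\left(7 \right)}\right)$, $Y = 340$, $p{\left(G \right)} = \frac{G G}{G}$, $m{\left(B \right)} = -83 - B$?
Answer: $i \sqrt{241742} \approx 491.67 i$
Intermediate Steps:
$p{\left(G \right)} = G$ ($p{\left(G \right)} = \frac{G^{2}}{G} = G$)
$f = -104447$ ($f = - 301 \left(340 + 7\right) = \left(-301\right) 347 = -104447$)
$\sqrt{\left(-136830 + m{\left(382 \right)}\right) + f} = \sqrt{\left(-136830 - 465\right) - 104447} = \sqrt{-137295 - 104447} = \sqrt{-241742} = i \sqrt{241742}$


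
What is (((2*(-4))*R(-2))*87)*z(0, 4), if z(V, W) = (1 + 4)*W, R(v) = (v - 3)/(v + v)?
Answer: -17400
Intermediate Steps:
R(v) = (-3 + v)/(2*v) (R(v) = (-3 + v)/((2*v)) = (-3 + v)*(1/(2*v)) = (-3 + v)/(2*v))
z(V, W) = 5*W
(((2*(-4))*R(-2))*87)*z(0, 4) = (((2*(-4))*((1/2)*(-3 - 2)/(-2)))*87)*(5*4) = (-4*(-1)*(-5)/2*87)*20 = (-8*5/4*87)*20 = -10*87*20 = -870*20 = -17400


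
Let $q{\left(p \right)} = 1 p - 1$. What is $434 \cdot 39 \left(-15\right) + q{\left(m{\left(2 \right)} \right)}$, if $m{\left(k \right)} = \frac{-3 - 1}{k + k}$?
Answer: $-253892$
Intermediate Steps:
$m{\left(k \right)} = - \frac{2}{k}$ ($m{\left(k \right)} = - \frac{4}{2 k} = - 4 \frac{1}{2 k} = - \frac{2}{k}$)
$q{\left(p \right)} = -1 + p$ ($q{\left(p \right)} = p - 1 = -1 + p$)
$434 \cdot 39 \left(-15\right) + q{\left(m{\left(2 \right)} \right)} = 434 \cdot 39 \left(-15\right) - \left(1 + \frac{2}{2}\right) = 434 \left(-585\right) - 2 = -253890 - 2 = -253892$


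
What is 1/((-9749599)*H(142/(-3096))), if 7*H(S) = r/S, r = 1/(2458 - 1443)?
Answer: 504455/15092379252 ≈ 3.3424e-5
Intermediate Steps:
r = 1/1015 ≈ 0.00098522
H(S) = 1/(7105*S) (H(S) = (1/(1015*S))/7 = 1/(7105*S))
1/((-9749599)*H(142/(-3096))) = 1/((-9749599)*((1/(7105*((142/(-3096))))))) = -1/(9749599*(1/(7105*((142*(-1/3096)))))) = -1/(9749599*(1/(7105*(-71/1548)))) = -1/(9749599*((1/7105)*(-1548/71))) = -1/(9749599*(-1548/504455)) = -1/9749599*(-504455/1548) = 504455/15092379252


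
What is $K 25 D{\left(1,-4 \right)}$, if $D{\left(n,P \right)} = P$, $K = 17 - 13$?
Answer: $-400$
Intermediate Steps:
$K = 4$ ($K = 17 - 13 = 4$)
$K 25 D{\left(1,-4 \right)} = 4 \cdot 25 \left(-4\right) = 100 \left(-4\right) = -400$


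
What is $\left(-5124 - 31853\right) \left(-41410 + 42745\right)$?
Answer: $-49364295$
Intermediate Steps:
$\left(-5124 - 31853\right) \left(-41410 + 42745\right) = \left(-36977\right) 1335 = -49364295$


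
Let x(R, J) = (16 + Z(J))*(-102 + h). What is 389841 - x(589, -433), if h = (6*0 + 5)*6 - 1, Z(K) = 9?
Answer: 391666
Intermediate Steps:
h = 29 (h = (0 + 5)*6 - 1 = 5*6 - 1 = 30 - 1 = 29)
x(R, J) = -1825 (x(R, J) = (16 + 9)*(-102 + 29) = 25*(-73) = -1825)
389841 - x(589, -433) = 389841 - 1*(-1825) = 389841 + 1825 = 391666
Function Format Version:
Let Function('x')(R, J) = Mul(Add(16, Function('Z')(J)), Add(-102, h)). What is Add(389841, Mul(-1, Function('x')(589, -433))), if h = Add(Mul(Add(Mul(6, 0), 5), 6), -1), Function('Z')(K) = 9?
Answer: 391666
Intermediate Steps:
h = 29 (h = Add(Mul(Add(0, 5), 6), -1) = Add(Mul(5, 6), -1) = Add(30, -1) = 29)
Function('x')(R, J) = -1825 (Function('x')(R, J) = Mul(Add(16, 9), Add(-102, 29)) = Mul(25, -73) = -1825)
Add(389841, Mul(-1, Function('x')(589, -433))) = Add(389841, Mul(-1, -1825)) = Add(389841, 1825) = 391666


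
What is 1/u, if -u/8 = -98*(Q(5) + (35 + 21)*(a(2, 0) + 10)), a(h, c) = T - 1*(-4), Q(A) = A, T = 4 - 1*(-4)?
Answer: 1/969808 ≈ 1.0311e-6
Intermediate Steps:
T = 8 (T = 4 + 4 = 8)
a(h, c) = 12 (a(h, c) = 8 - 1*(-4) = 8 + 4 = 12)
u = 969808 (u = -(-784)*(5 + (35 + 21)*(12 + 10)) = -(-784)*(5 + 56*22) = -(-784)*(5 + 1232) = -(-784)*1237 = -8*(-121226) = 969808)
1/u = 1/969808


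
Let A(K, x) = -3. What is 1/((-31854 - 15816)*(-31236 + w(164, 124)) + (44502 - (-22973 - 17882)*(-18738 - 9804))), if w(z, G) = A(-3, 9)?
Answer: 1/323124222 ≈ 3.0948e-9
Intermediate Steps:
w(z, G) = -3
1/((-31854 - 15816)*(-31236 + w(164, 124)) + (44502 - (-22973 - 17882)*(-18738 - 9804))) = 1/((-31854 - 15816)*(-31236 - 3) + (44502 - (-22973 - 17882)*(-18738 - 9804))) = 1/(-47670*(-31239) + (44502 - (-40855)*(-28542))) = 1/(1489163130 + (44502 - 1*1166083410)) = 1/(1489163130 + (44502 - 1166083410)) = 1/(1489163130 - 1166038908) = 1/323124222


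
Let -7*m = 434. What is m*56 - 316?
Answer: -3788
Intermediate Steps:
m = -62 (m = -⅐*434 = -62)
m*56 - 316 = -62*56 - 316 = -3472 - 316 = -3788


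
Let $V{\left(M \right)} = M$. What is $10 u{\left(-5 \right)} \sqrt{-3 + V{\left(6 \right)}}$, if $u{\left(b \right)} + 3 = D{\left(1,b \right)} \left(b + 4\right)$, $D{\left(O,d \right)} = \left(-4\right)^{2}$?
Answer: $- 190 \sqrt{3} \approx -329.09$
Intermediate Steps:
$D{\left(O,d \right)} = 16$
$u{\left(b \right)} = 61 + 16 b$ ($u{\left(b \right)} = -3 + 16 \left(b + 4\right) = -3 + 16 \left(4 + b\right) = -3 + \left(64 + 16 b\right) = 61 + 16 b$)
$10 u{\left(-5 \right)} \sqrt{-3 + V{\left(6 \right)}} = 10 \left(61 + 16 \left(-5\right)\right) \sqrt{-3 + 6} = 10 \left(61 - 80\right) \sqrt{3} = 10 \left(-19\right) \sqrt{3} = - 190 \sqrt{3}$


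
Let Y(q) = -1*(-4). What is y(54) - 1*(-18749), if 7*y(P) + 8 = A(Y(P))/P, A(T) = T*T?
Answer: 3543353/189 ≈ 18748.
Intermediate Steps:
Y(q) = 4
A(T) = T²
y(P) = -8/7 + 16/(7*P) (y(P) = -8/7 + (4²/P)/7 = -8/7 + (16/P)/7 = -8/7 + 16/(7*P))
y(54) - 1*(-18749) = (8/7)*(2 - 1*54)/54 - 1*(-18749) = (8/7)*(1/54)*(2 - 54) + 18749 = (8/7)*(1/54)*(-52) + 18749 = -208/189 + 18749 = 3543353/189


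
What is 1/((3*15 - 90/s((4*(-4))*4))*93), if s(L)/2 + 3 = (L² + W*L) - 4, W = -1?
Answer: 4153/17376120 ≈ 0.00023901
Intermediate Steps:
s(L) = -14 - 2*L + 2*L² (s(L) = -6 + 2*((L² - L) - 4) = -6 + 2*(-4 + L² - L) = -6 + (-8 - 2*L + 2*L²) = -14 - 2*L + 2*L²)
1/((3*15 - 90/s((4*(-4))*4))*93) = 1/((3*15 - 90/(-14 - 2*4*(-4)*4 + 2*((4*(-4))*4)²))*93) = 1/((45 - 90/(-14 - (-32)*4 + 2*(-16*4)²))*93) = 1/((45 - 90/(-14 - 2*(-64) + 2*(-64)²))*93) = 1/((45 - 90/(-14 + 128 + 2*4096))*93) = 1/((45 - 90/(-14 + 128 + 8192))*93) = 1/((45 - 90/8306)*93) = 1/((45 - 90*1/8306)*93) = 1/((45 - 45/4153)*93) = 1/((186840/4153)*93) = 1/(17376120/4153) = 4153/17376120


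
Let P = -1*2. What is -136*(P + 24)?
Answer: -2992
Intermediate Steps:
P = -2
-136*(P + 24) = -136*(-2 + 24) = -136*22 = -2992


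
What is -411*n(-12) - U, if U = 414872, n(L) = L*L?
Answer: -474056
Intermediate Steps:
n(L) = L²
-411*n(-12) - U = -411*(-12)² - 1*414872 = -411*144 - 414872 = -59184 - 414872 = -474056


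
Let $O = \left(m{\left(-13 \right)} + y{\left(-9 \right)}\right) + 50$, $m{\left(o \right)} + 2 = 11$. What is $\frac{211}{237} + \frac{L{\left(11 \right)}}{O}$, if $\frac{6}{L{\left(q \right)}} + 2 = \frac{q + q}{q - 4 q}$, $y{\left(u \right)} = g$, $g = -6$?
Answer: $\frac{42599}{50244} \approx 0.84784$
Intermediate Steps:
$m{\left(o \right)} = 9$ ($m{\left(o \right)} = -2 + 11 = 9$)
$y{\left(u \right)} = -6$
$L{\left(q \right)} = - \frac{9}{4}$ ($L{\left(q \right)} = \frac{6}{-2 + \frac{q + q}{q - 4 q}} = \frac{6}{-2 + \frac{2 q}{\left(-3\right) q}} = \frac{6}{-2 + 2 q \left(- \frac{1}{3 q}\right)} = \frac{6}{-2 - \frac{2}{3}} = \frac{6}{- \frac{8}{3}} = 6 \left(- \frac{3}{8}\right) = - \frac{9}{4}$)
$O = 53$ ($O = \left(9 - 6\right) + 50 = 3 + 50 = 53$)
$\frac{211}{237} + \frac{L{\left(11 \right)}}{O} = \frac{211}{237} - \frac{9}{4 \cdot 53} = 211 \cdot \frac{1}{237} - \frac{9}{212} = \frac{211}{237} - \frac{9}{212} = \frac{42599}{50244}$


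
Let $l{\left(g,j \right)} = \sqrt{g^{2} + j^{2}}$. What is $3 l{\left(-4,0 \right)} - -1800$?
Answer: $1812$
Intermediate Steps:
$3 l{\left(-4,0 \right)} - -1800 = 3 \sqrt{\left(-4\right)^{2} + 0^{2}} - -1800 = 3 \sqrt{16 + 0} + 1800 = 3 \sqrt{16} + 1800 = 3 \cdot 4 + 1800 = 12 + 1800 = 1812$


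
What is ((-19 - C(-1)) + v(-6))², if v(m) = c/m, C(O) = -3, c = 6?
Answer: 289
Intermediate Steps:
v(m) = 6/m
((-19 - C(-1)) + v(-6))² = ((-19 - 1*(-3)) + 6/(-6))² = ((-19 + 3) + 6*(-⅙))² = (-16 - 1)² = (-17)² = 289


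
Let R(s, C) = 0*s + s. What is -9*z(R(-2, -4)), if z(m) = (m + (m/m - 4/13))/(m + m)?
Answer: -153/52 ≈ -2.9423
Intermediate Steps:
R(s, C) = s (R(s, C) = 0 + s = s)
z(m) = (9/13 + m)/(2*m) (z(m) = (m + (1 - 4*1/13))/((2*m)) = (m + (1 - 4/13))*(1/(2*m)) = (m + 9/13)*(1/(2*m)) = (9/13 + m)*(1/(2*m)) = (9/13 + m)/(2*m))
-9*z(R(-2, -4)) = -9*(9 + 13*(-2))/(26*(-2)) = -9*(-1)*(9 - 26)/(26*2) = -9*(-1)*(-17)/(26*2) = -9*17/52 = -153/52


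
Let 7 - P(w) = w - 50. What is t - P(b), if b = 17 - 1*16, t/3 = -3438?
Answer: -10370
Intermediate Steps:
t = -10314 (t = 3*(-3438) = -10314)
b = 1 (b = 17 - 16 = 1)
P(w) = 57 - w (P(w) = 7 - (w - 50) = 7 - (-50 + w) = 7 + (50 - w) = 57 - w)
t - P(b) = -10314 - (57 - 1*1) = -10314 - (57 - 1) = -10314 - 1*56 = -10314 - 56 = -10370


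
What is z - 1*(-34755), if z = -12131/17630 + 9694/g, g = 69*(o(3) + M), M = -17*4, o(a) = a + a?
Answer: 1310519459531/37710570 ≈ 34752.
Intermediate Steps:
o(a) = 2*a
M = -68
g = -4278 (g = 69*(2*3 - 68) = 69*(6 - 68) = 69*(-62) = -4278)
z = -111400819/37710570 (z = -12131/17630 + 9694/(-4278) = -12131*1/17630 + 9694*(-1/4278) = -12131/17630 - 4847/2139 = -111400819/37710570 ≈ -2.9541)
z - 1*(-34755) = -111400819/37710570 - 1*(-34755) = -111400819/37710570 + 34755 = 1310519459531/37710570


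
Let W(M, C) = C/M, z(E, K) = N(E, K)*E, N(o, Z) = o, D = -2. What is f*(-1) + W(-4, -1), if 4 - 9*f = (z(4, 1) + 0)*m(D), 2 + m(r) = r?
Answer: -263/36 ≈ -7.3056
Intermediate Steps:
m(r) = -2 + r
z(E, K) = E² (z(E, K) = E*E = E²)
f = 68/9 (f = 4/9 - (4² + 0)*(-2 - 2)/9 = 4/9 - (16 + 0)*(-4)/9 = 4/9 - 16*(-4)/9 = 4/9 - ⅑*(-64) = 4/9 + 64/9 = 68/9 ≈ 7.5556)
f*(-1) + W(-4, -1) = (68/9)*(-1) - 1/(-4) = -68/9 - 1*(-¼) = -68/9 + ¼ = -263/36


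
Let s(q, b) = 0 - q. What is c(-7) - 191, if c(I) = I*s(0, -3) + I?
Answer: -198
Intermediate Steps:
s(q, b) = -q
c(I) = I (c(I) = I*(-1*0) + I = I*0 + I = 0 + I = I)
c(-7) - 191 = -7 - 191 = -198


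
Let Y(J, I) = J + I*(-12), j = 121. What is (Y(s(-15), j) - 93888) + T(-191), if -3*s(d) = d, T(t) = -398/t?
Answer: -18208587/191 ≈ -95333.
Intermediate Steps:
s(d) = -d/3
Y(J, I) = J - 12*I
(Y(s(-15), j) - 93888) + T(-191) = ((-⅓*(-15) - 12*121) - 93888) - 398/(-191) = ((5 - 1452) - 93888) - 398*(-1/191) = (-1447 - 93888) + 398/191 = -95335 + 398/191 = -18208587/191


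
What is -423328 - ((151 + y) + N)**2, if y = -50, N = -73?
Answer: -424112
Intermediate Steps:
-423328 - ((151 + y) + N)**2 = -423328 - ((151 - 50) - 73)**2 = -423328 - (101 - 73)**2 = -423328 - 1*28**2 = -423328 - 1*784 = -423328 - 784 = -424112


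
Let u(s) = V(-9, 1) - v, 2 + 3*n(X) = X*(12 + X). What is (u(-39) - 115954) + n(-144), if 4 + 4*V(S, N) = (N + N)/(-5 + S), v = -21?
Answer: -9206291/84 ≈ -1.0960e+5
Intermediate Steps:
n(X) = -2/3 + X*(12 + X)/3 (n(X) = -2/3 + (X*(12 + X))/3 = -2/3 + X*(12 + X)/3)
V(S, N) = -1 + N/(2*(-5 + S)) (V(S, N) = -1 + ((N + N)/(-5 + S))/4 = -1 + ((2*N)/(-5 + S))/4 = -1 + (2*N/(-5 + S))/4 = -1 + N/(2*(-5 + S)))
u(s) = 559/28 (u(s) = (5 + (1/2)*1 - 1*(-9))/(-5 - 9) - 1*(-21) = (5 + 1/2 + 9)/(-14) + 21 = -1/14*29/2 + 21 = -29/28 + 21 = 559/28)
(u(-39) - 115954) + n(-144) = (559/28 - 115954) + (-2/3 + 4*(-144) + (1/3)*(-144)**2) = -3246153/28 + (-2/3 - 576 + (1/3)*20736) = -3246153/28 + (-2/3 - 576 + 6912) = -3246153/28 + 19006/3 = -9206291/84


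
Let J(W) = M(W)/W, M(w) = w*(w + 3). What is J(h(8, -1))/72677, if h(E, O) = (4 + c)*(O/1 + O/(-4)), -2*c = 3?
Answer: 9/581416 ≈ 1.5479e-5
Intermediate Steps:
M(w) = w*(3 + w)
c = -3/2 (c = -1/2*3 = -3/2 ≈ -1.5000)
h(E, O) = 15*O/8 (h(E, O) = (4 - 3/2)*(O/1 + O/(-4)) = 5*(O*1 + O*(-1/4))/2 = 5*(O - O/4)/2 = 5*(3*O/4)/2 = 15*O/8)
J(W) = 3 + W (J(W) = (W*(3 + W))/W = 3 + W)
J(h(8, -1))/72677 = (3 + (15/8)*(-1))/72677 = (3 - 15/8)*(1/72677) = (9/8)*(1/72677) = 9/581416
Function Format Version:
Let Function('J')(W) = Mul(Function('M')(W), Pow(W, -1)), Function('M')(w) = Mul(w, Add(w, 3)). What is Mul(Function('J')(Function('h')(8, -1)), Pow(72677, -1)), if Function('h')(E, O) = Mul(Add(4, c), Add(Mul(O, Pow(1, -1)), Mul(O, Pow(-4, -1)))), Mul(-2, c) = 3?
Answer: Rational(9, 581416) ≈ 1.5479e-5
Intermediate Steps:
Function('M')(w) = Mul(w, Add(3, w))
c = Rational(-3, 2) (c = Mul(Rational(-1, 2), 3) = Rational(-3, 2) ≈ -1.5000)
Function('h')(E, O) = Mul(Rational(15, 8), O) (Function('h')(E, O) = Mul(Add(4, Rational(-3, 2)), Add(Mul(O, Pow(1, -1)), Mul(O, Pow(-4, -1)))) = Mul(Rational(5, 2), Add(Mul(O, 1), Mul(O, Rational(-1, 4)))) = Mul(Rational(5, 2), Add(O, Mul(Rational(-1, 4), O))) = Mul(Rational(5, 2), Mul(Rational(3, 4), O)) = Mul(Rational(15, 8), O))
Function('J')(W) = Add(3, W) (Function('J')(W) = Mul(Mul(W, Add(3, W)), Pow(W, -1)) = Add(3, W))
Mul(Function('J')(Function('h')(8, -1)), Pow(72677, -1)) = Mul(Add(3, Mul(Rational(15, 8), -1)), Pow(72677, -1)) = Mul(Add(3, Rational(-15, 8)), Rational(1, 72677)) = Mul(Rational(9, 8), Rational(1, 72677)) = Rational(9, 581416)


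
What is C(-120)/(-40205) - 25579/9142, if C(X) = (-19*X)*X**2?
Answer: -60235709539/73510822 ≈ -819.41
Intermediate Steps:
C(X) = -19*X**3
C(-120)/(-40205) - 25579/9142 = -19*(-120)**3/(-40205) - 25579/9142 = -19*(-1728000)*(-1/40205) - 25579*1/9142 = 32832000*(-1/40205) - 25579/9142 = -6566400/8041 - 25579/9142 = -60235709539/73510822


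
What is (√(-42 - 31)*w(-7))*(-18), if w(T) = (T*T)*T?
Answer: 6174*I*√73 ≈ 52751.0*I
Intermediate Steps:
w(T) = T³ (w(T) = T²*T = T³)
(√(-42 - 31)*w(-7))*(-18) = (√(-42 - 31)*(-7)³)*(-18) = (√(-73)*(-343))*(-18) = ((I*√73)*(-343))*(-18) = -343*I*√73*(-18) = 6174*I*√73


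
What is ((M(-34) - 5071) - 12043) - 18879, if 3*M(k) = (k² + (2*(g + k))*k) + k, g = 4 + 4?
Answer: -105089/3 ≈ -35030.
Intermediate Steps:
g = 8
M(k) = k/3 + k²/3 + k*(16 + 2*k)/3 (M(k) = ((k² + (2*(8 + k))*k) + k)/3 = ((k² + (16 + 2*k)*k) + k)/3 = ((k² + k*(16 + 2*k)) + k)/3 = (k + k² + k*(16 + 2*k))/3 = k/3 + k²/3 + k*(16 + 2*k)/3)
((M(-34) - 5071) - 12043) - 18879 = (((⅓)*(-34)*(17 + 3*(-34)) - 5071) - 12043) - 18879 = (((⅓)*(-34)*(17 - 102) - 5071) - 12043) - 18879 = (((⅓)*(-34)*(-85) - 5071) - 12043) - 18879 = ((2890/3 - 5071) - 12043) - 18879 = (-12323/3 - 12043) - 18879 = -48452/3 - 18879 = -105089/3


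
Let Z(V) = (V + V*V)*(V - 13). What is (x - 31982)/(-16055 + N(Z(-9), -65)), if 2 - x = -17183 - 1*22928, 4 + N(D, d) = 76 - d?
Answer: -8131/15918 ≈ -0.51081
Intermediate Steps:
Z(V) = (-13 + V)*(V + V²) (Z(V) = (V + V²)*(-13 + V) = (-13 + V)*(V + V²))
N(D, d) = 72 - d (N(D, d) = -4 + (76 - d) = 72 - d)
x = 40113 (x = 2 - (-17183 - 1*22928) = 2 - (-17183 - 22928) = 2 - 1*(-40111) = 2 + 40111 = 40113)
(x - 31982)/(-16055 + N(Z(-9), -65)) = (40113 - 31982)/(-16055 + (72 - 1*(-65))) = 8131/(-16055 + (72 + 65)) = 8131/(-16055 + 137) = 8131/(-15918) = 8131*(-1/15918) = -8131/15918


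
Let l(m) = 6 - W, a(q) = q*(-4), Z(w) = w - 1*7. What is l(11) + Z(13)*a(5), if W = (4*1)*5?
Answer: -134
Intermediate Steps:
Z(w) = -7 + w (Z(w) = w - 7 = -7 + w)
a(q) = -4*q
W = 20 (W = 4*5 = 20)
l(m) = -14 (l(m) = 6 - 1*20 = 6 - 20 = -14)
l(11) + Z(13)*a(5) = -14 + (-7 + 13)*(-4*5) = -14 + 6*(-20) = -14 - 120 = -134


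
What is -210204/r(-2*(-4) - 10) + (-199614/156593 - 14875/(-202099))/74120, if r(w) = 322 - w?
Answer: -805677961918602527/1241839608862680 ≈ -648.78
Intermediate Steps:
-210204/r(-2*(-4) - 10) + (-199614/156593 - 14875/(-202099))/74120 = -210204/(322 - (-2*(-4) - 10)) + (-199614/156593 - 14875/(-202099))/74120 = -210204/(322 - (8 - 10)) + (-199614*1/156593 - 14875*(-1/202099))*(1/74120) = -210204/(322 - 1*(-2)) + (-199614/156593 + 14875/202099)*(1/74120) = -210204/(322 + 2) - 38012468911/31647288707*1/74120 = -210204/324 - 2236027583/137982178762520 = -210204*1/324 - 2236027583/137982178762520 = -5839/9 - 2236027583/137982178762520 = -805677961918602527/1241839608862680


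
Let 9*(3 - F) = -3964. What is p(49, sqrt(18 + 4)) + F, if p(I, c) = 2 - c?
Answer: 4009/9 - sqrt(22) ≈ 440.75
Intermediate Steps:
F = 3991/9 (F = 3 - 1/9*(-3964) = 3 + 3964/9 = 3991/9 ≈ 443.44)
p(49, sqrt(18 + 4)) + F = (2 - sqrt(18 + 4)) + 3991/9 = (2 - sqrt(22)) + 3991/9 = 4009/9 - sqrt(22)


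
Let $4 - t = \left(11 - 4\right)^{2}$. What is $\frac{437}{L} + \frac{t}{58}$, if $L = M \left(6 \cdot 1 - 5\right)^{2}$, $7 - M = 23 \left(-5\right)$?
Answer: $\frac{4964}{1769} \approx 2.8061$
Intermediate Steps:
$t = -45$ ($t = 4 - \left(11 - 4\right)^{2} = 4 - 7^{2} = 4 - 49 = -45$)
$M = 122$ ($M = 7 - 23 \left(-5\right) = 7 - -115 = 7 + 115 = 122$)
$L = 122$ ($L = 122 \left(6 \cdot 1 - 5\right)^{2} = 122 \left(6 - 5\right)^{2} = 122 \cdot 1^{2} = 122 \cdot 1 = 122$)
$\frac{437}{L} + \frac{t}{58} = \frac{437}{122} - \frac{45}{58} = \frac{4964}{1769}$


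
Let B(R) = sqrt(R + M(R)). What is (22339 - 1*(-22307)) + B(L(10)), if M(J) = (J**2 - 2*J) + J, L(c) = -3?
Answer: 44649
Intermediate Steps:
M(J) = J**2 - J
B(R) = sqrt(R + R*(-1 + R))
(22339 - 1*(-22307)) + B(L(10)) = (22339 - 1*(-22307)) + sqrt((-3)**2) = (22339 + 22307) + sqrt(9) = 44646 + 3 = 44649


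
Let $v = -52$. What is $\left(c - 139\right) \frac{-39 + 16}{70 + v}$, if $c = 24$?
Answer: $\frac{2645}{18} \approx 146.94$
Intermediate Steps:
$\left(c - 139\right) \frac{-39 + 16}{70 + v} = \left(24 - 139\right) \frac{-39 + 16}{70 - 52} = - 115 \left(- \frac{23}{18}\right) = - 115 \left(\left(-23\right) \frac{1}{18}\right) = \left(-115\right) \left(- \frac{23}{18}\right) = \frac{2645}{18}$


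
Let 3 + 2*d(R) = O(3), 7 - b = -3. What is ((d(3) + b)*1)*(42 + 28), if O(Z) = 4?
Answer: 735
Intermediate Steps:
b = 10 (b = 7 - 1*(-3) = 7 + 3 = 10)
d(R) = ½ (d(R) = -3/2 + (½)*4 = -3/2 + 2 = ½)
((d(3) + b)*1)*(42 + 28) = ((½ + 10)*1)*(42 + 28) = ((21/2)*1)*70 = (21/2)*70 = 735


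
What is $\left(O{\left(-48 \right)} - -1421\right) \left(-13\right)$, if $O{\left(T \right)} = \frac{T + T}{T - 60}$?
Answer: $- \frac{166361}{9} \approx -18485.0$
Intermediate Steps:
$O{\left(T \right)} = \frac{2 T}{-60 + T}$
$\left(O{\left(-48 \right)} - -1421\right) \left(-13\right) = \left(2 \left(-48\right) \frac{1}{-60 - 48} - -1421\right) \left(-13\right) = \left(2 \left(-48\right) \frac{1}{-108} + 1421\right) \left(-13\right) = \left(2 \left(-48\right) \left(- \frac{1}{108}\right) + 1421\right) \left(-13\right) = \left(\frac{8}{9} + 1421\right) \left(-13\right) = \frac{12797}{9} \left(-13\right) = - \frac{166361}{9}$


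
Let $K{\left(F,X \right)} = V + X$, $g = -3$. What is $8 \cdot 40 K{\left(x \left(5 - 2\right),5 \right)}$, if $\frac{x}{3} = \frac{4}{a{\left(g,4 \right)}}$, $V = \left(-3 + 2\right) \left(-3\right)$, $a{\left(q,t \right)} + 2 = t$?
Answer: $2560$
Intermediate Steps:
$a{\left(q,t \right)} = -2 + t$
$V = 3$ ($V = \left(-1\right) \left(-3\right) = 3$)
$x = 6$ ($x = 3 \frac{4}{-2 + 4} = 3 \cdot \frac{4}{2} = 3 \cdot 4 \cdot \frac{1}{2} = 3 \cdot 2 = 6$)
$K{\left(F,X \right)} = 3 + X$
$8 \cdot 40 K{\left(x \left(5 - 2\right),5 \right)} = 8 \cdot 40 \left(3 + 5\right) = 320 \cdot 8 = 2560$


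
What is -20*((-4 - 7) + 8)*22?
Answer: 1320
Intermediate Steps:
-20*((-4 - 7) + 8)*22 = -20*(-11 + 8)*22 = -20*(-3)*22 = 60*22 = 1320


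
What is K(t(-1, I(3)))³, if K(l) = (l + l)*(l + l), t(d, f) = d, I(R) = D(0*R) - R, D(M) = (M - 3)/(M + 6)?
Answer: 64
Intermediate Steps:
D(M) = (-3 + M)/(6 + M)
I(R) = -½ - R (I(R) = (-3 + 0*R)/(6 + 0*R) - R = (-3 + 0)/(6 + 0) - R = -3/6 - R = (⅙)*(-3) - R = -½ - R)
K(l) = 4*l² (K(l) = (2*l)*(2*l) = 4*l²)
K(t(-1, I(3)))³ = (4*(-1)²)³ = (4*1)³ = 4³ = 64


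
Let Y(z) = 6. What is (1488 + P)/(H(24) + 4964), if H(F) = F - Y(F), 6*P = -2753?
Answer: 6175/29892 ≈ 0.20658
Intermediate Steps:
P = -2753/6 (P = (1/6)*(-2753) = -2753/6 ≈ -458.83)
H(F) = -6 + F (H(F) = F - 1*6 = F - 6 = -6 + F)
(1488 + P)/(H(24) + 4964) = (1488 - 2753/6)/((-6 + 24) + 4964) = 6175/(6*(18 + 4964)) = (6175/6)/4982 = (6175/6)*(1/4982) = 6175/29892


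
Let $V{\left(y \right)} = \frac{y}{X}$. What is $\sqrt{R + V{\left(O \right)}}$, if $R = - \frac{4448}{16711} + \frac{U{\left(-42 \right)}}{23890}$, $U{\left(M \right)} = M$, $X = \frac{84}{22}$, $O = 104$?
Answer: $\frac{\sqrt{473913829970031254055}}{4191870795} \approx 5.1933$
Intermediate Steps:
$X = \frac{42}{11}$ ($X = 84 \cdot \frac{1}{22} = \frac{42}{11} \approx 3.8182$)
$V{\left(y \right)} = \frac{11 y}{42}$ ($V{\left(y \right)} = \frac{y}{\frac{42}{11}} = y \frac{11}{42} = \frac{11 y}{42}$)
$R = - \frac{53482291}{199612895}$ ($R = - \frac{4448}{16711} - \frac{42}{23890} = \left(-4448\right) \frac{1}{16711} - \frac{21}{11945} = - \frac{4448}{16711} - \frac{21}{11945} = - \frac{53482291}{199612895} \approx -0.26793$)
$\sqrt{R + V{\left(O \right)}} = \sqrt{- \frac{53482291}{199612895} + \frac{11}{42} \cdot 104} = \sqrt{- \frac{53482291}{199612895} + \frac{572}{21}} = \sqrt{\frac{113055447829}{4191870795}} = \frac{\sqrt{473913829970031254055}}{4191870795}$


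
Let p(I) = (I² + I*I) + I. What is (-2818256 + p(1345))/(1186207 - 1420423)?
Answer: -801139/234216 ≈ -3.4205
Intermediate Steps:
p(I) = I + 2*I² (p(I) = (I² + I²) + I = 2*I² + I = I + 2*I²)
(-2818256 + p(1345))/(1186207 - 1420423) = (-2818256 + 1345*(1 + 2*1345))/(1186207 - 1420423) = (-2818256 + 1345*(1 + 2690))/(-234216) = (-2818256 + 1345*2691)*(-1/234216) = (-2818256 + 3619395)*(-1/234216) = 801139*(-1/234216) = -801139/234216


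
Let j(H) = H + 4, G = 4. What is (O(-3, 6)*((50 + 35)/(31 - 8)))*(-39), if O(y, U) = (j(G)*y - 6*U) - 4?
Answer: 212160/23 ≈ 9224.3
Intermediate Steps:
j(H) = 4 + H
O(y, U) = -4 - 6*U + 8*y (O(y, U) = ((4 + 4)*y - 6*U) - 4 = (8*y - 6*U) - 4 = (-6*U + 8*y) - 4 = -4 - 6*U + 8*y)
(O(-3, 6)*((50 + 35)/(31 - 8)))*(-39) = ((-4 - 6*6 + 8*(-3))*((50 + 35)/(31 - 8)))*(-39) = ((-4 - 36 - 24)*(85/23))*(-39) = -5440/23*(-39) = 212160/23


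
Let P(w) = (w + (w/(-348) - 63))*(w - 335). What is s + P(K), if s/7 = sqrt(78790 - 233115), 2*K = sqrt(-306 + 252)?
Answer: 4893237/232 + 35*I*sqrt(6173) - 138169*I*sqrt(6)/232 ≈ 21092.0 + 1291.1*I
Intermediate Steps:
K = 3*I*sqrt(6)/2 (K = sqrt(-306 + 252)/2 = sqrt(-54)/2 = (3*I*sqrt(6))/2 = 3*I*sqrt(6)/2 ≈ 3.6742*I)
P(w) = (-335 + w)*(-63 + 347*w/348) (P(w) = (w + (w*(-1/348) - 63))*(-335 + w) = (w + (-w/348 - 63))*(-335 + w) = (w + (-63 - w/348))*(-335 + w) = (-63 + 347*w/348)*(-335 + w) = (-335 + w)*(-63 + 347*w/348))
s = 35*I*sqrt(6173) (s = 7*sqrt(78790 - 233115) = 7*sqrt(-154325) = 7*(5*I*sqrt(6173)) = 35*I*sqrt(6173) ≈ 2749.9*I)
s + P(K) = 35*I*sqrt(6173) + (21105 - 138169*I*sqrt(6)/232 + 347*(3*I*sqrt(6)/2)**2/348) = 35*I*sqrt(6173) + (21105 - 138169*I*sqrt(6)/232 + (347/348)*(-27/2)) = 35*I*sqrt(6173) + (21105 - 138169*I*sqrt(6)/232 - 3123/232) = 35*I*sqrt(6173) + (4893237/232 - 138169*I*sqrt(6)/232) = 4893237/232 + 35*I*sqrt(6173) - 138169*I*sqrt(6)/232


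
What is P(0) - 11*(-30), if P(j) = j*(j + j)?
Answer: 330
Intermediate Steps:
P(j) = 2*j**2 (P(j) = j*(2*j) = 2*j**2)
P(0) - 11*(-30) = 2*0**2 - 11*(-30) = 2*0 + 330 = 0 + 330 = 330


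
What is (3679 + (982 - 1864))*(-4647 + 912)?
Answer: -10446795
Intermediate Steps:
(3679 + (982 - 1864))*(-4647 + 912) = (3679 - 882)*(-3735) = 2797*(-3735) = -10446795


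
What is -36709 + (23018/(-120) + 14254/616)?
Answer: -42593717/1155 ≈ -36878.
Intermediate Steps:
-36709 + (23018/(-120) + 14254/616) = -36709 + (23018*(-1/120) + 14254*(1/616)) = -36709 + (-11509/60 + 7127/308) = -36709 - 194822/1155 = -42593717/1155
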